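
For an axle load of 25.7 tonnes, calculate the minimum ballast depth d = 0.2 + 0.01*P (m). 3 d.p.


d = 0.2 + 0.01 * 25.7
d = 0.2 + 0.257
d = 0.457 m

0.457


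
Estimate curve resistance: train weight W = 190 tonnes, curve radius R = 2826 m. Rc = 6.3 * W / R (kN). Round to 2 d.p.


Rc = 6.3 * W / R
Rc = 6.3 * 190 / 2826
Rc = 1197.0 / 2826
Rc = 0.42 kN

0.42


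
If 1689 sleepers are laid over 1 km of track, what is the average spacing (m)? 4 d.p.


Spacing = 1000 m / number of sleepers
Spacing = 1000 / 1689
Spacing = 0.5921 m

0.5921


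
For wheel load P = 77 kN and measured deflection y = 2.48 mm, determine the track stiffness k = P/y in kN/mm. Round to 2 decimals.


Track stiffness k = P / y
k = 77 / 2.48
k = 31.05 kN/mm

31.05


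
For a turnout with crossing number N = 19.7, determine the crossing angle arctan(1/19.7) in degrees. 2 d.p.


1/N = 1/19.7 = 0.050761
angle = arctan(0.050761) = 0.050718 rad
angle = 0.050718 * 180/pi = 2.91 degrees

2.91


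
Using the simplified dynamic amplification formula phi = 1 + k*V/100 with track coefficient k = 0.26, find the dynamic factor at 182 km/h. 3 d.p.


phi = 1 + k * V / 100
phi = 1 + 0.26 * 182 / 100
phi = 1 + 0.4732
phi = 1.473

1.473


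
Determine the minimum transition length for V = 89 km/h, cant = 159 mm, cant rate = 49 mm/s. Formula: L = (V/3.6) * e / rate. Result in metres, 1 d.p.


Convert speed: V = 89 / 3.6 = 24.7222 m/s
L = 24.7222 * 159 / 49
L = 3930.8333 / 49
L = 80.2 m

80.2


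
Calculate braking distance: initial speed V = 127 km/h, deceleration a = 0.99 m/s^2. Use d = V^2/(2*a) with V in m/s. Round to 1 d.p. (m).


Convert speed: V = 127 / 3.6 = 35.2778 m/s
V^2 = 1244.5216
d = 1244.5216 / (2 * 0.99)
d = 1244.5216 / 1.98
d = 628.5 m

628.5


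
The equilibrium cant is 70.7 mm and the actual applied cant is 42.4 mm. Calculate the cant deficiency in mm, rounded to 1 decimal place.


Cant deficiency = equilibrium cant - actual cant
CD = 70.7 - 42.4
CD = 28.3 mm

28.3


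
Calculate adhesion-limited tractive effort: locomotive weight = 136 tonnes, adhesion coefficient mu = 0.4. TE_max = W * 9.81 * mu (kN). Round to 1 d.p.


TE_max = W * g * mu
TE_max = 136 * 9.81 * 0.4
TE_max = 1334.16 * 0.4
TE_max = 533.7 kN

533.7


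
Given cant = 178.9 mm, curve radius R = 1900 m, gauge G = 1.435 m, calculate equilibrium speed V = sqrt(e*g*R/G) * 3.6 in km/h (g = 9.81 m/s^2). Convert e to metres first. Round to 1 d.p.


Convert cant: e = 178.9 mm = 0.1789 m
V_ms = sqrt(0.1789 * 9.81 * 1900 / 1.435)
V_ms = sqrt(2323.705296) = 48.2048 m/s
V = 48.2048 * 3.6 = 173.5 km/h

173.5


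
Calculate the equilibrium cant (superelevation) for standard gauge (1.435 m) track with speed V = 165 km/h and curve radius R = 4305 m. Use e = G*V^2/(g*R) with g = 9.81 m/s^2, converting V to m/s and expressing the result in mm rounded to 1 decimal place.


Convert speed: V = 165 / 3.6 = 45.8333 m/s
Apply formula: e = 1.435 * 45.8333^2 / (9.81 * 4305)
e = 1.435 * 2100.6944 / 42232.05
e = 0.071379 m = 71.4 mm

71.4


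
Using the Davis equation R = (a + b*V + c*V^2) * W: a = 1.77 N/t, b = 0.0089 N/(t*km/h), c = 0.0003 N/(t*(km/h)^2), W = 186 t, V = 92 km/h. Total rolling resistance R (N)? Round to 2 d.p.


b*V = 0.0089 * 92 = 0.8188
c*V^2 = 0.0003 * 8464 = 2.5392
R_per_t = 1.77 + 0.8188 + 2.5392 = 5.128 N/t
R_total = 5.128 * 186 = 953.81 N

953.81


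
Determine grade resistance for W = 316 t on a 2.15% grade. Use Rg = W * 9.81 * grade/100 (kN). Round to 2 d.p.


Rg = W * 9.81 * grade / 100
Rg = 316 * 9.81 * 2.15 / 100
Rg = 3099.96 * 0.0215
Rg = 66.65 kN

66.65


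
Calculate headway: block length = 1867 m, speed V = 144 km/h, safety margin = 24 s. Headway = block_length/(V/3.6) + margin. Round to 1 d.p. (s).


V = 144 / 3.6 = 40.0 m/s
Block traversal time = 1867 / 40.0 = 46.675 s
Headway = 46.675 + 24
Headway = 70.7 s

70.7


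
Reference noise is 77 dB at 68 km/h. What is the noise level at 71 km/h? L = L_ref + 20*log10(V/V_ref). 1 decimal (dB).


V/V_ref = 71 / 68 = 1.044118
log10(1.044118) = 0.018749
20 * 0.018749 = 0.375
L = 77 + 0.375 = 77.4 dB

77.4


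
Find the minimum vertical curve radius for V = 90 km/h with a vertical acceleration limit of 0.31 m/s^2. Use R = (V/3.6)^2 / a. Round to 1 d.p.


Convert speed: V = 90 / 3.6 = 25.0 m/s
V^2 = 625.0 m^2/s^2
R_v = 625.0 / 0.31
R_v = 2016.1 m

2016.1


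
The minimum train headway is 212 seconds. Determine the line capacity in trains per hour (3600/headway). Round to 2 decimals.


Capacity = 3600 / headway
Capacity = 3600 / 212
Capacity = 16.98 trains/hour

16.98


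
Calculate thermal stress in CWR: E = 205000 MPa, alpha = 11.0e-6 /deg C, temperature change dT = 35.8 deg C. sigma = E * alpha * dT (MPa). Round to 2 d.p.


sigma = E * alpha * dT
sigma = 205000 * 11.0e-6 * 35.8
sigma = 2.255 * 35.8
sigma = 80.73 MPa

80.73


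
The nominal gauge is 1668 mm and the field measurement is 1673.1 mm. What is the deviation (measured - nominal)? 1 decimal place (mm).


Deviation = measured - nominal
Deviation = 1673.1 - 1668
Deviation = 5.1 mm

5.1


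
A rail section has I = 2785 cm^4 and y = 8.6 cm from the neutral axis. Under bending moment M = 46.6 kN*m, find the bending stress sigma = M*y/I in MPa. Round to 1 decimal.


Convert units:
M = 46.6 kN*m = 46600000 N*mm
y = 8.6 cm = 86 mm
I = 2785 cm^4 = 27850000 mm^4
sigma = 46600000 * 86 / 27850000
sigma = 143.9 MPa

143.9


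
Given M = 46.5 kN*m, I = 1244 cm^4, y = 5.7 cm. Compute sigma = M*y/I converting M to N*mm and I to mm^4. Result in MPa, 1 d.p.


Convert units:
M = 46.5 kN*m = 46500000 N*mm
y = 5.7 cm = 57 mm
I = 1244 cm^4 = 12440000 mm^4
sigma = 46500000 * 57 / 12440000
sigma = 213.1 MPa

213.1


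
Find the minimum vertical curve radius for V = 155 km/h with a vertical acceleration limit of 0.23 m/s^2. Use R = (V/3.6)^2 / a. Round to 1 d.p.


Convert speed: V = 155 / 3.6 = 43.0556 m/s
V^2 = 1853.7809 m^2/s^2
R_v = 1853.7809 / 0.23
R_v = 8059.9 m

8059.9


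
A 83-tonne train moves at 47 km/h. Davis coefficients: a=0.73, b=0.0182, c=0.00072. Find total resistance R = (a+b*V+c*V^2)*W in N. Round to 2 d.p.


b*V = 0.0182 * 47 = 0.8554
c*V^2 = 0.00072 * 2209 = 1.59048
R_per_t = 0.73 + 0.8554 + 1.59048 = 3.17588 N/t
R_total = 3.17588 * 83 = 263.60 N

263.60


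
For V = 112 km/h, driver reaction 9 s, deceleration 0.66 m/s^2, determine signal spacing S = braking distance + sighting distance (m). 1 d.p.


V = 112 / 3.6 = 31.1111 m/s
Braking distance = 31.1111^2 / (2*0.66) = 733.2585 m
Sighting distance = 31.1111 * 9 = 280.0 m
S = 733.2585 + 280.0 = 1013.3 m

1013.3


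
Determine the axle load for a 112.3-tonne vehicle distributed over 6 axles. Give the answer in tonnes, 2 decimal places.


Load per axle = total weight / number of axles
Load = 112.3 / 6
Load = 18.72 tonnes

18.72


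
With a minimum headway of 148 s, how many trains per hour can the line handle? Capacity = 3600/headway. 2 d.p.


Capacity = 3600 / headway
Capacity = 3600 / 148
Capacity = 24.32 trains/hour

24.32


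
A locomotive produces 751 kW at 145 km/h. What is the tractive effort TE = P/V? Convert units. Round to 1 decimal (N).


Convert: P = 751 kW = 751000 W
V = 145 / 3.6 = 40.2778 m/s
TE = 751000 / 40.2778
TE = 18645.5 N

18645.5


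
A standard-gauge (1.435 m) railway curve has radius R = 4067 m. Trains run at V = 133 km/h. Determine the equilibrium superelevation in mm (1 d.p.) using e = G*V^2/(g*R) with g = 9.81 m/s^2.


Convert speed: V = 133 / 3.6 = 36.9444 m/s
Apply formula: e = 1.435 * 36.9444^2 / (9.81 * 4067)
e = 1.435 * 1364.892 / 39897.27
e = 0.049092 m = 49.1 mm

49.1


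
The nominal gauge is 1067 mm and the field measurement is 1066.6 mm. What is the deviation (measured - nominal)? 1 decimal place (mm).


Deviation = measured - nominal
Deviation = 1066.6 - 1067
Deviation = -0.4 mm

-0.4


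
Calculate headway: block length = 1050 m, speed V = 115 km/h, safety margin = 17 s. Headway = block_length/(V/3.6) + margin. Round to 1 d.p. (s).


V = 115 / 3.6 = 31.9444 m/s
Block traversal time = 1050 / 31.9444 = 32.8696 s
Headway = 32.8696 + 17
Headway = 49.9 s

49.9


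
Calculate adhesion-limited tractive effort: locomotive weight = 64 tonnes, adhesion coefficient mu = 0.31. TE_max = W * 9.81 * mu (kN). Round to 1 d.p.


TE_max = W * g * mu
TE_max = 64 * 9.81 * 0.31
TE_max = 627.84 * 0.31
TE_max = 194.6 kN

194.6


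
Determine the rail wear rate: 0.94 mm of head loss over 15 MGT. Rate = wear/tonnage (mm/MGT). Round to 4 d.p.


Wear rate = total wear / cumulative tonnage
Rate = 0.94 / 15
Rate = 0.0627 mm/MGT

0.0627


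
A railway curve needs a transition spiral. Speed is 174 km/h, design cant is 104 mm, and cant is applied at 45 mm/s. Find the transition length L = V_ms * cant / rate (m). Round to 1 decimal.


Convert speed: V = 174 / 3.6 = 48.3333 m/s
L = 48.3333 * 104 / 45
L = 5026.6667 / 45
L = 111.7 m

111.7


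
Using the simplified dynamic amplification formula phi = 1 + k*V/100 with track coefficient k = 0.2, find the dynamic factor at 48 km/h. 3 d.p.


phi = 1 + k * V / 100
phi = 1 + 0.2 * 48 / 100
phi = 1 + 0.096
phi = 1.096

1.096


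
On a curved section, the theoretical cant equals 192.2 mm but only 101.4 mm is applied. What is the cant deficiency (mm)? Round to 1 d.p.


Cant deficiency = equilibrium cant - actual cant
CD = 192.2 - 101.4
CD = 90.8 mm

90.8


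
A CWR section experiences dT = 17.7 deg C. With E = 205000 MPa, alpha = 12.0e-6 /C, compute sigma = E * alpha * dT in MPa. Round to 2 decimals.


sigma = E * alpha * dT
sigma = 205000 * 12.0e-6 * 17.7
sigma = 2.46 * 17.7
sigma = 43.54 MPa

43.54


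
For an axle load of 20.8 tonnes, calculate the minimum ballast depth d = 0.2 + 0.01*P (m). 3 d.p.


d = 0.2 + 0.01 * 20.8
d = 0.2 + 0.208
d = 0.408 m

0.408


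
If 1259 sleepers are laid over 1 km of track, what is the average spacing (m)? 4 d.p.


Spacing = 1000 m / number of sleepers
Spacing = 1000 / 1259
Spacing = 0.7943 m

0.7943


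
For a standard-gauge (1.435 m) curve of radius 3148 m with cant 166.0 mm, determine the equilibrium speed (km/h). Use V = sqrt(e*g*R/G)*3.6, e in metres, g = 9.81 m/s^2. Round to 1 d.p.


Convert cant: e = 166.0 mm = 0.1660 m
V_ms = sqrt(0.1660 * 9.81 * 3148 / 1.435)
V_ms = sqrt(3572.398662) = 59.7695 m/s
V = 59.7695 * 3.6 = 215.2 km/h

215.2


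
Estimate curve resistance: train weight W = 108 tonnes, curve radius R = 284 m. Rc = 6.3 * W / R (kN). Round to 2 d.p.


Rc = 6.3 * W / R
Rc = 6.3 * 108 / 284
Rc = 680.4 / 284
Rc = 2.40 kN

2.40


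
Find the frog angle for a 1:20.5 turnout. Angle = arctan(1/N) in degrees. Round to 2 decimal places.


1/N = 1/20.5 = 0.04878
angle = arctan(0.04878) = 0.048742 rad
angle = 0.048742 * 180/pi = 2.79 degrees

2.79


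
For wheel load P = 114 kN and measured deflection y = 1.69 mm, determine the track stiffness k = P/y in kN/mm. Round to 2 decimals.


Track stiffness k = P / y
k = 114 / 1.69
k = 67.46 kN/mm

67.46


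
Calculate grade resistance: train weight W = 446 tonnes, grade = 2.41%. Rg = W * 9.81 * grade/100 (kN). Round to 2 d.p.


Rg = W * 9.81 * grade / 100
Rg = 446 * 9.81 * 2.41 / 100
Rg = 4375.26 * 0.0241
Rg = 105.44 kN

105.44


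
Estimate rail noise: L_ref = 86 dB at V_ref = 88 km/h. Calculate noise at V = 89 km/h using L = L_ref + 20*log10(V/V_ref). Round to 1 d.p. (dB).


V/V_ref = 89 / 88 = 1.011364
log10(1.011364) = 0.004907
20 * 0.004907 = 0.0981
L = 86 + 0.0981 = 86.1 dB

86.1


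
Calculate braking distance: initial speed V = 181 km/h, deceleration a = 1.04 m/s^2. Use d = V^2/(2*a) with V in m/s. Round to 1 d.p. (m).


Convert speed: V = 181 / 3.6 = 50.2778 m/s
V^2 = 2527.8549
d = 2527.8549 / (2 * 1.04)
d = 2527.8549 / 2.08
d = 1215.3 m

1215.3


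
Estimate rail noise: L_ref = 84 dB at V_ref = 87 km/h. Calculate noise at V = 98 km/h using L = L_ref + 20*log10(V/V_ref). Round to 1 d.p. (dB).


V/V_ref = 98 / 87 = 1.126437
log10(1.126437) = 0.051707
20 * 0.051707 = 1.0341
L = 84 + 1.0341 = 85.0 dB

85.0


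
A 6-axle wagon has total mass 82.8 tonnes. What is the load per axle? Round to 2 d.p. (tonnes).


Load per axle = total weight / number of axles
Load = 82.8 / 6
Load = 13.80 tonnes

13.80


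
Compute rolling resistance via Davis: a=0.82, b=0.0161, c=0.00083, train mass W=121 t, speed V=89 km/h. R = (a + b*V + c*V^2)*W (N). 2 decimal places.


b*V = 0.0161 * 89 = 1.4329
c*V^2 = 0.00083 * 7921 = 6.57443
R_per_t = 0.82 + 1.4329 + 6.57443 = 8.82733 N/t
R_total = 8.82733 * 121 = 1068.11 N

1068.11


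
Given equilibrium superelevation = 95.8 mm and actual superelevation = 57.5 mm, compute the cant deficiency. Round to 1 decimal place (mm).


Cant deficiency = equilibrium cant - actual cant
CD = 95.8 - 57.5
CD = 38.3 mm

38.3


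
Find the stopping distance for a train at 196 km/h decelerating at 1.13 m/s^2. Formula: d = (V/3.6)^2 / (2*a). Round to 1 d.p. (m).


Convert speed: V = 196 / 3.6 = 54.4444 m/s
V^2 = 2964.1975
d = 2964.1975 / (2 * 1.13)
d = 2964.1975 / 2.26
d = 1311.6 m

1311.6


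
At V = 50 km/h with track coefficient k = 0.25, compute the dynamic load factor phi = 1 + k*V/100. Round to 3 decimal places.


phi = 1 + k * V / 100
phi = 1 + 0.25 * 50 / 100
phi = 1 + 0.125
phi = 1.125

1.125


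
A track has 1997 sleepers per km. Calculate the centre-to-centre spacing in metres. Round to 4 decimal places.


Spacing = 1000 m / number of sleepers
Spacing = 1000 / 1997
Spacing = 0.5008 m

0.5008


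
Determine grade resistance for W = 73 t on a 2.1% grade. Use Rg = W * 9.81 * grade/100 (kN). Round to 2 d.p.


Rg = W * 9.81 * grade / 100
Rg = 73 * 9.81 * 2.1 / 100
Rg = 716.13 * 0.021
Rg = 15.04 kN

15.04


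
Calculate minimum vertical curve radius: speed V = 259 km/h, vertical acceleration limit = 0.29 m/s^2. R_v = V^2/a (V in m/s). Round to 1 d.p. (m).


Convert speed: V = 259 / 3.6 = 71.9444 m/s
V^2 = 5176.0031 m^2/s^2
R_v = 5176.0031 / 0.29
R_v = 17848.3 m

17848.3


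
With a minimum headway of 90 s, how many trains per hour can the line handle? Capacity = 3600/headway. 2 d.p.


Capacity = 3600 / headway
Capacity = 3600 / 90
Capacity = 40.00 trains/hour

40.00


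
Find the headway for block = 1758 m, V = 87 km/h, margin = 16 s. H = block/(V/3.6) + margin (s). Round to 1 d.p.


V = 87 / 3.6 = 24.1667 m/s
Block traversal time = 1758 / 24.1667 = 72.7448 s
Headway = 72.7448 + 16
Headway = 88.7 s

88.7


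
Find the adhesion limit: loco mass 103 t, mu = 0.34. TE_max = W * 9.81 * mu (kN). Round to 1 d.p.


TE_max = W * g * mu
TE_max = 103 * 9.81 * 0.34
TE_max = 1010.43 * 0.34
TE_max = 343.5 kN

343.5


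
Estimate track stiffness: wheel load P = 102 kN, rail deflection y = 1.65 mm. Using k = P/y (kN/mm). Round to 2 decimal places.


Track stiffness k = P / y
k = 102 / 1.65
k = 61.82 kN/mm

61.82


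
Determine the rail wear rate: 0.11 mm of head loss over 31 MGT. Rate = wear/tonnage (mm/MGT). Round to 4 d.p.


Wear rate = total wear / cumulative tonnage
Rate = 0.11 / 31
Rate = 0.0035 mm/MGT

0.0035


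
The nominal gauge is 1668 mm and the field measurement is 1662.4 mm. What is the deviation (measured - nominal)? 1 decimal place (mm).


Deviation = measured - nominal
Deviation = 1662.4 - 1668
Deviation = -5.6 mm

-5.6


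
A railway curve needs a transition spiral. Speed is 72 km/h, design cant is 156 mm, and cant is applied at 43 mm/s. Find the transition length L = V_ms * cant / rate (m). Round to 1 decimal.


Convert speed: V = 72 / 3.6 = 20.0 m/s
L = 20.0 * 156 / 43
L = 3120.0 / 43
L = 72.6 m

72.6


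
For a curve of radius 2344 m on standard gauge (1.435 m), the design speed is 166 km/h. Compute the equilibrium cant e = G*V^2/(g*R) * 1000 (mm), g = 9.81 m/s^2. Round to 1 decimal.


Convert speed: V = 166 / 3.6 = 46.1111 m/s
Apply formula: e = 1.435 * 46.1111^2 / (9.81 * 2344)
e = 1.435 * 2126.2346 / 22994.64
e = 0.132689 m = 132.7 mm

132.7


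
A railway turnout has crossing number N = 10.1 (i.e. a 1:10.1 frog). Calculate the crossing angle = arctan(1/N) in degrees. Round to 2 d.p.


1/N = 1/10.1 = 0.09901
angle = arctan(0.09901) = 0.098688 rad
angle = 0.098688 * 180/pi = 5.65 degrees

5.65


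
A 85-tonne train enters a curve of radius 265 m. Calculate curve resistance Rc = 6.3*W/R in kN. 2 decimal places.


Rc = 6.3 * W / R
Rc = 6.3 * 85 / 265
Rc = 535.5 / 265
Rc = 2.02 kN

2.02


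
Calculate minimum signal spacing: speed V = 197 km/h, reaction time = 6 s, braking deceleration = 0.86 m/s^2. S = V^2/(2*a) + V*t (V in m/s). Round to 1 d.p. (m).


V = 197 / 3.6 = 54.7222 m/s
Braking distance = 54.7222^2 / (2*0.86) = 1741.0009 m
Sighting distance = 54.7222 * 6 = 328.3333 m
S = 1741.0009 + 328.3333 = 2069.3 m

2069.3


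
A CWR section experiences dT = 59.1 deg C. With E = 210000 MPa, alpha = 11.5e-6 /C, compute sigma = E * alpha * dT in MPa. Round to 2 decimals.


sigma = E * alpha * dT
sigma = 210000 * 11.5e-6 * 59.1
sigma = 2.415 * 59.1
sigma = 142.73 MPa

142.73


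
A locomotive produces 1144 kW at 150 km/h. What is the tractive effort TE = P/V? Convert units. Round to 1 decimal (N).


Convert: P = 1144 kW = 1144000 W
V = 150 / 3.6 = 41.6667 m/s
TE = 1144000 / 41.6667
TE = 27456.0 N

27456.0


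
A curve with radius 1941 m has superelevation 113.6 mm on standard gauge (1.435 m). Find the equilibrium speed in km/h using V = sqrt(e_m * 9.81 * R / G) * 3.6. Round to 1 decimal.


Convert cant: e = 113.6 mm = 0.1136 m
V_ms = sqrt(0.1136 * 9.81 * 1941 / 1.435)
V_ms = sqrt(1507.373837) = 38.8249 m/s
V = 38.8249 * 3.6 = 139.8 km/h

139.8


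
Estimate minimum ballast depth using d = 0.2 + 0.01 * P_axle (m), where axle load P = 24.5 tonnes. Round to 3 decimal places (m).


d = 0.2 + 0.01 * 24.5
d = 0.2 + 0.245
d = 0.445 m

0.445


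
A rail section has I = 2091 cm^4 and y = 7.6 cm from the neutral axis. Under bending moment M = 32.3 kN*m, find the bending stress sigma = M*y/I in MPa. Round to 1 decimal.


Convert units:
M = 32.3 kN*m = 32300000 N*mm
y = 7.6 cm = 76 mm
I = 2091 cm^4 = 20910000 mm^4
sigma = 32300000 * 76 / 20910000
sigma = 117.4 MPa

117.4


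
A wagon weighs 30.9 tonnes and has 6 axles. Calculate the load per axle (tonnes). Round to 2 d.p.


Load per axle = total weight / number of axles
Load = 30.9 / 6
Load = 5.15 tonnes

5.15


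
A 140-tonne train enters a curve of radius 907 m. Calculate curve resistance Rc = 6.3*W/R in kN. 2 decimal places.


Rc = 6.3 * W / R
Rc = 6.3 * 140 / 907
Rc = 882.0 / 907
Rc = 0.97 kN

0.97


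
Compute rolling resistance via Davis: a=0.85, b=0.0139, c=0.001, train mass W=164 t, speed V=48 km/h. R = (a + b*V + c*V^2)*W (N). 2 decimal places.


b*V = 0.0139 * 48 = 0.6672
c*V^2 = 0.001 * 2304 = 2.304
R_per_t = 0.85 + 0.6672 + 2.304 = 3.8212 N/t
R_total = 3.8212 * 164 = 626.68 N

626.68


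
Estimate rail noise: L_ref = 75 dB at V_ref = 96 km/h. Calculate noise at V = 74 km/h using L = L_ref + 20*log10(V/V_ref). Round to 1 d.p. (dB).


V/V_ref = 74 / 96 = 0.770833
log10(0.770833) = -0.11304
20 * -0.11304 = -2.2608
L = 75 + -2.2608 = 72.7 dB

72.7


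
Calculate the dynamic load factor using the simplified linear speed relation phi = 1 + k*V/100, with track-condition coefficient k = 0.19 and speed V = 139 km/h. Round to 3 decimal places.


phi = 1 + k * V / 100
phi = 1 + 0.19 * 139 / 100
phi = 1 + 0.2641
phi = 1.264

1.264


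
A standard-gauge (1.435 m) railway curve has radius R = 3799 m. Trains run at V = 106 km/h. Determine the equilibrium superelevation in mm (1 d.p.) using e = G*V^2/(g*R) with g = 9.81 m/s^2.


Convert speed: V = 106 / 3.6 = 29.4444 m/s
Apply formula: e = 1.435 * 29.4444^2 / (9.81 * 3799)
e = 1.435 * 866.9753 / 37268.19
e = 0.033383 m = 33.4 mm

33.4


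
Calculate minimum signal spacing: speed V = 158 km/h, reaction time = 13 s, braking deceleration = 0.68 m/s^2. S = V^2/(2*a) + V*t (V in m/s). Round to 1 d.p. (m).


V = 158 / 3.6 = 43.8889 m/s
Braking distance = 43.8889^2 / (2*0.68) = 1416.3489 m
Sighting distance = 43.8889 * 13 = 570.5556 m
S = 1416.3489 + 570.5556 = 1986.9 m

1986.9


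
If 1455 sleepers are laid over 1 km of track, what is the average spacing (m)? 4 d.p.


Spacing = 1000 m / number of sleepers
Spacing = 1000 / 1455
Spacing = 0.6873 m

0.6873


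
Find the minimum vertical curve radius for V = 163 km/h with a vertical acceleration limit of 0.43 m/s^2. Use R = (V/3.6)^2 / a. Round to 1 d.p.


Convert speed: V = 163 / 3.6 = 45.2778 m/s
V^2 = 2050.0772 m^2/s^2
R_v = 2050.0772 / 0.43
R_v = 4767.6 m

4767.6


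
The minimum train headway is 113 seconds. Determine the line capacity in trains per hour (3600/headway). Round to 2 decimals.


Capacity = 3600 / headway
Capacity = 3600 / 113
Capacity = 31.86 trains/hour

31.86


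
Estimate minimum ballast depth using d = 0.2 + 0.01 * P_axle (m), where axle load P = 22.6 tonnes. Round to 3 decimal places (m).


d = 0.2 + 0.01 * 22.6
d = 0.2 + 0.226
d = 0.426 m

0.426


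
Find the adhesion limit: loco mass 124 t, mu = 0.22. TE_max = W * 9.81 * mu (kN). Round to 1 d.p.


TE_max = W * g * mu
TE_max = 124 * 9.81 * 0.22
TE_max = 1216.44 * 0.22
TE_max = 267.6 kN

267.6


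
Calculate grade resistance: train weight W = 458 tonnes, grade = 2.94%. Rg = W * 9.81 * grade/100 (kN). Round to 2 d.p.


Rg = W * 9.81 * grade / 100
Rg = 458 * 9.81 * 2.94 / 100
Rg = 4492.98 * 0.0294
Rg = 132.09 kN

132.09


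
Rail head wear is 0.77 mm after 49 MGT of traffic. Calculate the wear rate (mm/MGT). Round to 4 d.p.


Wear rate = total wear / cumulative tonnage
Rate = 0.77 / 49
Rate = 0.0157 mm/MGT

0.0157


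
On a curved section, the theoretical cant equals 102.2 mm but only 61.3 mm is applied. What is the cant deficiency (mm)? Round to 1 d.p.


Cant deficiency = equilibrium cant - actual cant
CD = 102.2 - 61.3
CD = 40.9 mm

40.9


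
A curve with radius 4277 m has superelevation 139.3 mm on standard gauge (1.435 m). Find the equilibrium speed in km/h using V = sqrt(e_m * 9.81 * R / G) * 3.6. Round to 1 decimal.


Convert cant: e = 139.3 mm = 0.1393 m
V_ms = sqrt(0.1393 * 9.81 * 4277 / 1.435)
V_ms = sqrt(4072.934941) = 63.8195 m/s
V = 63.8195 * 3.6 = 229.8 km/h

229.8


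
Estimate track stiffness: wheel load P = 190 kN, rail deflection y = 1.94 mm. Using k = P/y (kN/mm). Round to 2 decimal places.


Track stiffness k = P / y
k = 190 / 1.94
k = 97.94 kN/mm

97.94


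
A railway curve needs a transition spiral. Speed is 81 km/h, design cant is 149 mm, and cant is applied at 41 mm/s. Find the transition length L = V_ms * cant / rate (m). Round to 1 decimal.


Convert speed: V = 81 / 3.6 = 22.5 m/s
L = 22.5 * 149 / 41
L = 3352.5 / 41
L = 81.8 m

81.8


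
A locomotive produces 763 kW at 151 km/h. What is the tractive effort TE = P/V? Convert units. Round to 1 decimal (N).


Convert: P = 763 kW = 763000 W
V = 151 / 3.6 = 41.9444 m/s
TE = 763000 / 41.9444
TE = 18190.7 N

18190.7


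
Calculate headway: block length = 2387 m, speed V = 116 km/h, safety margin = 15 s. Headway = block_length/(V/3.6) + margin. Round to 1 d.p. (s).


V = 116 / 3.6 = 32.2222 m/s
Block traversal time = 2387 / 32.2222 = 74.0793 s
Headway = 74.0793 + 15
Headway = 89.1 s

89.1


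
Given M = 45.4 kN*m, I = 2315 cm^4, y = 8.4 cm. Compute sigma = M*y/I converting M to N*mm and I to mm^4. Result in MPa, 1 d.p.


Convert units:
M = 45.4 kN*m = 45400000 N*mm
y = 8.4 cm = 84 mm
I = 2315 cm^4 = 23150000 mm^4
sigma = 45400000 * 84 / 23150000
sigma = 164.7 MPa

164.7


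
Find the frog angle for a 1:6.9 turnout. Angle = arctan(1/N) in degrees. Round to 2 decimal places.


1/N = 1/6.9 = 0.144928
angle = arctan(0.144928) = 0.143925 rad
angle = 0.143925 * 180/pi = 8.25 degrees

8.25


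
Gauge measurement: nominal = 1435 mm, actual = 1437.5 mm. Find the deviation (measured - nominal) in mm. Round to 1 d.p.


Deviation = measured - nominal
Deviation = 1437.5 - 1435
Deviation = 2.5 mm

2.5


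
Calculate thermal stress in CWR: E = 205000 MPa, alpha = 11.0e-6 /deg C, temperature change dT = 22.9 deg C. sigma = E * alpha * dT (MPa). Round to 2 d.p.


sigma = E * alpha * dT
sigma = 205000 * 11.0e-6 * 22.9
sigma = 2.255 * 22.9
sigma = 51.64 MPa

51.64


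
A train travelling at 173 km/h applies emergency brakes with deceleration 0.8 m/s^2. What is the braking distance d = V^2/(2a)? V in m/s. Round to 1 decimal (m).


Convert speed: V = 173 / 3.6 = 48.0556 m/s
V^2 = 2309.3364
d = 2309.3364 / (2 * 0.8)
d = 2309.3364 / 1.6
d = 1443.3 m

1443.3


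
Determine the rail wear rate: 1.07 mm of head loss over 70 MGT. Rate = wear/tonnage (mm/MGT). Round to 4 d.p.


Wear rate = total wear / cumulative tonnage
Rate = 1.07 / 70
Rate = 0.0153 mm/MGT

0.0153


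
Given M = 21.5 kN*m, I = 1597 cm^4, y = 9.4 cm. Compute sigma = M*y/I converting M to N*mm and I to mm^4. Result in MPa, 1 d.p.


Convert units:
M = 21.5 kN*m = 21500000 N*mm
y = 9.4 cm = 94 mm
I = 1597 cm^4 = 15970000 mm^4
sigma = 21500000 * 94 / 15970000
sigma = 126.5 MPa

126.5


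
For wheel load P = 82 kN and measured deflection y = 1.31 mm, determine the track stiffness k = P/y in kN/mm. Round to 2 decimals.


Track stiffness k = P / y
k = 82 / 1.31
k = 62.60 kN/mm

62.60


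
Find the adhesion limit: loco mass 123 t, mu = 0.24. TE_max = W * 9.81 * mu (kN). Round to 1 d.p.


TE_max = W * g * mu
TE_max = 123 * 9.81 * 0.24
TE_max = 1206.63 * 0.24
TE_max = 289.6 kN

289.6


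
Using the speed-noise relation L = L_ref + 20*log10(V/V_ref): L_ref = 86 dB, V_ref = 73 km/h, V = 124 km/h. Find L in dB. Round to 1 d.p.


V/V_ref = 124 / 73 = 1.69863
log10(1.69863) = 0.230099
20 * 0.230099 = 4.602
L = 86 + 4.602 = 90.6 dB

90.6


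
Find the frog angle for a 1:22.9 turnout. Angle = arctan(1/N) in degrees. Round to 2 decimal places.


1/N = 1/22.9 = 0.043668
angle = arctan(0.043668) = 0.04364 rad
angle = 0.04364 * 180/pi = 2.50 degrees

2.50


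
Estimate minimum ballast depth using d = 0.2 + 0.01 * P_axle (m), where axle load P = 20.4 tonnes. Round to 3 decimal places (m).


d = 0.2 + 0.01 * 20.4
d = 0.2 + 0.204
d = 0.404 m

0.404


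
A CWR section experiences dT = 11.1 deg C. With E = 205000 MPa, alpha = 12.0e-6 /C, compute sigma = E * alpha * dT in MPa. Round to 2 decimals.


sigma = E * alpha * dT
sigma = 205000 * 12.0e-6 * 11.1
sigma = 2.46 * 11.1
sigma = 27.31 MPa

27.31


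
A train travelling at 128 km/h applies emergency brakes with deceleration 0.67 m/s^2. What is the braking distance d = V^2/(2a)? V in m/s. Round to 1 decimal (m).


Convert speed: V = 128 / 3.6 = 35.5556 m/s
V^2 = 1264.1975
d = 1264.1975 / (2 * 0.67)
d = 1264.1975 / 1.34
d = 943.4 m

943.4


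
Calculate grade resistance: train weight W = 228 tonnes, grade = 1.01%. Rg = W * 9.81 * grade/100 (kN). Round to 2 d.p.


Rg = W * 9.81 * grade / 100
Rg = 228 * 9.81 * 1.01 / 100
Rg = 2236.68 * 0.0101
Rg = 22.59 kN

22.59


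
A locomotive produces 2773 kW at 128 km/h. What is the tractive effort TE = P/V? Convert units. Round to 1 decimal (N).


Convert: P = 2773 kW = 2773000 W
V = 128 / 3.6 = 35.5556 m/s
TE = 2773000 / 35.5556
TE = 77990.6 N

77990.6


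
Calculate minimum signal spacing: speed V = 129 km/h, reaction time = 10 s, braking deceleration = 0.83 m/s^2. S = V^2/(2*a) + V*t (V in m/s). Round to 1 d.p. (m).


V = 129 / 3.6 = 35.8333 m/s
Braking distance = 35.8333^2 / (2*0.83) = 773.5107 m
Sighting distance = 35.8333 * 10 = 358.3333 m
S = 773.5107 + 358.3333 = 1131.8 m

1131.8


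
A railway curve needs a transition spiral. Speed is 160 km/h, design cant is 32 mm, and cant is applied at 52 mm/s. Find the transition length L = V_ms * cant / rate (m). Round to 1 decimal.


Convert speed: V = 160 / 3.6 = 44.4444 m/s
L = 44.4444 * 32 / 52
L = 1422.2222 / 52
L = 27.4 m

27.4


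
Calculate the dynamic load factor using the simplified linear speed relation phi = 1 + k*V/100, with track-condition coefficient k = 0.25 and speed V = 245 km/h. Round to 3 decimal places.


phi = 1 + k * V / 100
phi = 1 + 0.25 * 245 / 100
phi = 1 + 0.6125
phi = 1.613

1.613


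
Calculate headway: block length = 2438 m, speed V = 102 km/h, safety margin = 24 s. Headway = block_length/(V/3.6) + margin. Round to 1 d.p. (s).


V = 102 / 3.6 = 28.3333 m/s
Block traversal time = 2438 / 28.3333 = 86.0471 s
Headway = 86.0471 + 24
Headway = 110.0 s

110.0


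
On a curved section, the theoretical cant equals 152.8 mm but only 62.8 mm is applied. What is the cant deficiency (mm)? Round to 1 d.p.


Cant deficiency = equilibrium cant - actual cant
CD = 152.8 - 62.8
CD = 90.0 mm

90.0


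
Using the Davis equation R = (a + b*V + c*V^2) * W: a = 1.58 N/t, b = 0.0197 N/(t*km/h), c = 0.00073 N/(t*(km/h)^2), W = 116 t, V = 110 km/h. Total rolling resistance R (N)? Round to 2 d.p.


b*V = 0.0197 * 110 = 2.167
c*V^2 = 0.00073 * 12100 = 8.833
R_per_t = 1.58 + 2.167 + 8.833 = 12.58 N/t
R_total = 12.58 * 116 = 1459.28 N

1459.28


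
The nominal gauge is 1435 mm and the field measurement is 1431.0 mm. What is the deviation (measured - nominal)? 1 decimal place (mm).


Deviation = measured - nominal
Deviation = 1431.0 - 1435
Deviation = -4.0 mm

-4.0


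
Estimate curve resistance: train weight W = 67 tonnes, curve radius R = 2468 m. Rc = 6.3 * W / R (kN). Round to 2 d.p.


Rc = 6.3 * W / R
Rc = 6.3 * 67 / 2468
Rc = 422.1 / 2468
Rc = 0.17 kN

0.17


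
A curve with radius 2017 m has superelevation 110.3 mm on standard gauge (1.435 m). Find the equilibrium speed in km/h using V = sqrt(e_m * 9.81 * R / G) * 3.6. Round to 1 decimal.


Convert cant: e = 110.3 mm = 0.1103 m
V_ms = sqrt(0.1103 * 9.81 * 2017 / 1.435)
V_ms = sqrt(1520.892495) = 38.9986 m/s
V = 38.9986 * 3.6 = 140.4 km/h

140.4


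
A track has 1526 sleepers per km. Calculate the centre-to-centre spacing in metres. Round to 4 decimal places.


Spacing = 1000 m / number of sleepers
Spacing = 1000 / 1526
Spacing = 0.6553 m

0.6553


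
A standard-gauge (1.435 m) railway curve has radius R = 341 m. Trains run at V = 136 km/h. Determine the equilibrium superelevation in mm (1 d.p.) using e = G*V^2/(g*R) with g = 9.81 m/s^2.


Convert speed: V = 136 / 3.6 = 37.7778 m/s
Apply formula: e = 1.435 * 37.7778^2 / (9.81 * 341)
e = 1.435 * 1427.1605 / 3345.21
e = 0.612211 m = 612.2 mm

612.2


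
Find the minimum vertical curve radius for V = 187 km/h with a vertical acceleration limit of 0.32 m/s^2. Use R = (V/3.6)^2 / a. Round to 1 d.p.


Convert speed: V = 187 / 3.6 = 51.9444 m/s
V^2 = 2698.2253 m^2/s^2
R_v = 2698.2253 / 0.32
R_v = 8432.0 m

8432.0


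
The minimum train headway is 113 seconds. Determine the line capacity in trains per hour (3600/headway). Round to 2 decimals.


Capacity = 3600 / headway
Capacity = 3600 / 113
Capacity = 31.86 trains/hour

31.86


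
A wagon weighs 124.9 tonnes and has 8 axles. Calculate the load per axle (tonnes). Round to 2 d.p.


Load per axle = total weight / number of axles
Load = 124.9 / 8
Load = 15.61 tonnes

15.61


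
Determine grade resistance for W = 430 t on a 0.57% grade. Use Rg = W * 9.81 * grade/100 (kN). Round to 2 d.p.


Rg = W * 9.81 * grade / 100
Rg = 430 * 9.81 * 0.57 / 100
Rg = 4218.3 * 0.0057
Rg = 24.04 kN

24.04


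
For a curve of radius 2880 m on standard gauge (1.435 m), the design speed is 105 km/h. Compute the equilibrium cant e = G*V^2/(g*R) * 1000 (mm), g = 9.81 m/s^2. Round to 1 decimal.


Convert speed: V = 105 / 3.6 = 29.1667 m/s
Apply formula: e = 1.435 * 29.1667^2 / (9.81 * 2880)
e = 1.435 * 850.6944 / 28252.8
e = 0.043208 m = 43.2 mm

43.2


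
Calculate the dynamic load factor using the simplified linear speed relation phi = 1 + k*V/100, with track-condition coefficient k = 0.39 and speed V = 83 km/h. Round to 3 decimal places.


phi = 1 + k * V / 100
phi = 1 + 0.39 * 83 / 100
phi = 1 + 0.3237
phi = 1.324

1.324


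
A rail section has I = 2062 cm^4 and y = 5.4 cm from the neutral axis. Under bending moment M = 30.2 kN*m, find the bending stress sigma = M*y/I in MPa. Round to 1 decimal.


Convert units:
M = 30.2 kN*m = 30200000 N*mm
y = 5.4 cm = 54 mm
I = 2062 cm^4 = 20620000 mm^4
sigma = 30200000 * 54 / 20620000
sigma = 79.1 MPa

79.1


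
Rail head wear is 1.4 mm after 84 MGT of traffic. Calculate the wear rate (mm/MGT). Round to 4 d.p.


Wear rate = total wear / cumulative tonnage
Rate = 1.4 / 84
Rate = 0.0167 mm/MGT

0.0167


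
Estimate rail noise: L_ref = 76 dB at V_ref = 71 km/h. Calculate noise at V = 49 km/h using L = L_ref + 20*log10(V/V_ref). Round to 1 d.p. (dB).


V/V_ref = 49 / 71 = 0.690141
log10(0.690141) = -0.161062
20 * -0.161062 = -3.2212
L = 76 + -3.2212 = 72.8 dB

72.8


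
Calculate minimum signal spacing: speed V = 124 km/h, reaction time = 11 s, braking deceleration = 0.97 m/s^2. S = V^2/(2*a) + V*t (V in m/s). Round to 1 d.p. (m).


V = 124 / 3.6 = 34.4444 m/s
Braking distance = 34.4444^2 / (2*0.97) = 611.5566 m
Sighting distance = 34.4444 * 11 = 378.8889 m
S = 611.5566 + 378.8889 = 990.4 m

990.4


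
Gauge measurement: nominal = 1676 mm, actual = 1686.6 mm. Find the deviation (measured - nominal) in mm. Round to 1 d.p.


Deviation = measured - nominal
Deviation = 1686.6 - 1676
Deviation = 10.6 mm

10.6


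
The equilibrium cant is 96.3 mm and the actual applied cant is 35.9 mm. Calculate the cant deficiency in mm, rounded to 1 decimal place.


Cant deficiency = equilibrium cant - actual cant
CD = 96.3 - 35.9
CD = 60.4 mm

60.4


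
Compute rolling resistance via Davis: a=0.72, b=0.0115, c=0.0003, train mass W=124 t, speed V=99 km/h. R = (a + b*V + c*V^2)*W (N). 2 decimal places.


b*V = 0.0115 * 99 = 1.1385
c*V^2 = 0.0003 * 9801 = 2.9403
R_per_t = 0.72 + 1.1385 + 2.9403 = 4.7988 N/t
R_total = 4.7988 * 124 = 595.05 N

595.05


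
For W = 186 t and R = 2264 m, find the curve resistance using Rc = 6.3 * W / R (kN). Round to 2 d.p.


Rc = 6.3 * W / R
Rc = 6.3 * 186 / 2264
Rc = 1171.8 / 2264
Rc = 0.52 kN

0.52


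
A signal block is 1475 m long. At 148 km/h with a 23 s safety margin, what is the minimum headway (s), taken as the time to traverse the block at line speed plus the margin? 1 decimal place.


V = 148 / 3.6 = 41.1111 m/s
Block traversal time = 1475 / 41.1111 = 35.8784 s
Headway = 35.8784 + 23
Headway = 58.9 s

58.9


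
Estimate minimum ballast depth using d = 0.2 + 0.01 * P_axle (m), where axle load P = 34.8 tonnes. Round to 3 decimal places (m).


d = 0.2 + 0.01 * 34.8
d = 0.2 + 0.348
d = 0.548 m

0.548


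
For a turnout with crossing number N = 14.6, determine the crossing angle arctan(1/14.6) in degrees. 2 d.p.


1/N = 1/14.6 = 0.068493
angle = arctan(0.068493) = 0.068386 rad
angle = 0.068386 * 180/pi = 3.92 degrees

3.92


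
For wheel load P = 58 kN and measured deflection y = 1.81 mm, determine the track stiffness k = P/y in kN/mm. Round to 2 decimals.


Track stiffness k = P / y
k = 58 / 1.81
k = 32.04 kN/mm

32.04


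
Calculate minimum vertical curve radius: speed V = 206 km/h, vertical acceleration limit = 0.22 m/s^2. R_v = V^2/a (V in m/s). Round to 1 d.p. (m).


Convert speed: V = 206 / 3.6 = 57.2222 m/s
V^2 = 3274.3827 m^2/s^2
R_v = 3274.3827 / 0.22
R_v = 14883.6 m

14883.6


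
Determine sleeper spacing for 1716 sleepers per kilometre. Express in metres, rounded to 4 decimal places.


Spacing = 1000 m / number of sleepers
Spacing = 1000 / 1716
Spacing = 0.5828 m

0.5828


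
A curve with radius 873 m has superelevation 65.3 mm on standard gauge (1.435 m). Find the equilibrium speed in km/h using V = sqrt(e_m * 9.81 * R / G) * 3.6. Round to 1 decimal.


Convert cant: e = 65.3 mm = 0.0653 m
V_ms = sqrt(0.0653 * 9.81 * 873 / 1.435)
V_ms = sqrt(389.712675) = 19.7411 m/s
V = 19.7411 * 3.6 = 71.1 km/h

71.1


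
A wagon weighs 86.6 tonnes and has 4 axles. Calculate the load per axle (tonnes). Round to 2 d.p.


Load per axle = total weight / number of axles
Load = 86.6 / 4
Load = 21.65 tonnes

21.65


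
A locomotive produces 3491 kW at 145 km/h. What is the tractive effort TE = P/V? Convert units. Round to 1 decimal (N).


Convert: P = 3491 kW = 3491000 W
V = 145 / 3.6 = 40.2778 m/s
TE = 3491000 / 40.2778
TE = 86673.1 N

86673.1


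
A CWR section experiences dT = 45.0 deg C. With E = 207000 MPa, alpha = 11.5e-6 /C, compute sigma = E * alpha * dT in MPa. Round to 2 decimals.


sigma = E * alpha * dT
sigma = 207000 * 11.5e-6 * 45.0
sigma = 2.3805 * 45.0
sigma = 107.12 MPa

107.12


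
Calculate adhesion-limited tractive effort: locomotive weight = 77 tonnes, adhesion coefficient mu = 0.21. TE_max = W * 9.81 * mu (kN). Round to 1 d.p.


TE_max = W * g * mu
TE_max = 77 * 9.81 * 0.21
TE_max = 755.37 * 0.21
TE_max = 158.6 kN

158.6


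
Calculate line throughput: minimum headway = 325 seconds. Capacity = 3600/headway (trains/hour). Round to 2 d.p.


Capacity = 3600 / headway
Capacity = 3600 / 325
Capacity = 11.08 trains/hour

11.08


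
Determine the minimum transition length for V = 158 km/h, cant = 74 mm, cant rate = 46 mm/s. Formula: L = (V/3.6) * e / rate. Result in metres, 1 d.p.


Convert speed: V = 158 / 3.6 = 43.8889 m/s
L = 43.8889 * 74 / 46
L = 3247.7778 / 46
L = 70.6 m

70.6


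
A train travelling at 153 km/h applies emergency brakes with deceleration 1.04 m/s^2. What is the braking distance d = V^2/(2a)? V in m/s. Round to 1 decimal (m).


Convert speed: V = 153 / 3.6 = 42.5 m/s
V^2 = 1806.25
d = 1806.25 / (2 * 1.04)
d = 1806.25 / 2.08
d = 868.4 m

868.4


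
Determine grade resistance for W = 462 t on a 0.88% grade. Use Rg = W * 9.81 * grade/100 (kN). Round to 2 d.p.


Rg = W * 9.81 * grade / 100
Rg = 462 * 9.81 * 0.88 / 100
Rg = 4532.22 * 0.0088
Rg = 39.88 kN

39.88


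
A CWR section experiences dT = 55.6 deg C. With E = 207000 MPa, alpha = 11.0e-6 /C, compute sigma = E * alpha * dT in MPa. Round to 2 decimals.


sigma = E * alpha * dT
sigma = 207000 * 11.0e-6 * 55.6
sigma = 2.277 * 55.6
sigma = 126.60 MPa

126.60


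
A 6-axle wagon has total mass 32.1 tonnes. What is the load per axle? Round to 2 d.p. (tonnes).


Load per axle = total weight / number of axles
Load = 32.1 / 6
Load = 5.35 tonnes

5.35


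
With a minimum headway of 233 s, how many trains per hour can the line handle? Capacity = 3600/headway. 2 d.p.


Capacity = 3600 / headway
Capacity = 3600 / 233
Capacity = 15.45 trains/hour

15.45


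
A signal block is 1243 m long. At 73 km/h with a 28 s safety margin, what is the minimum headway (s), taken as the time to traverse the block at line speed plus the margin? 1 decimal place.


V = 73 / 3.6 = 20.2778 m/s
Block traversal time = 1243 / 20.2778 = 61.2986 s
Headway = 61.2986 + 28
Headway = 89.3 s

89.3


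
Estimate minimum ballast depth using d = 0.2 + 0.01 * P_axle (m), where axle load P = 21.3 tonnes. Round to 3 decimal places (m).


d = 0.2 + 0.01 * 21.3
d = 0.2 + 0.213
d = 0.413 m

0.413


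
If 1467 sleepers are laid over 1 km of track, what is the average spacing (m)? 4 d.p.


Spacing = 1000 m / number of sleepers
Spacing = 1000 / 1467
Spacing = 0.6817 m

0.6817


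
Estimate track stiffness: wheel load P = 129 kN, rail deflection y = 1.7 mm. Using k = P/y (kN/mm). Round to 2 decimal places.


Track stiffness k = P / y
k = 129 / 1.7
k = 75.88 kN/mm

75.88


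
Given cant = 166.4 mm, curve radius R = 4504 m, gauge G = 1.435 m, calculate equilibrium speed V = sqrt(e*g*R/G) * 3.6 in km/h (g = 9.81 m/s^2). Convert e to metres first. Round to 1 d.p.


Convert cant: e = 166.4 mm = 0.1664 m
V_ms = sqrt(0.1664 * 9.81 * 4504 / 1.435)
V_ms = sqrt(5123.524415) = 71.5788 m/s
V = 71.5788 * 3.6 = 257.7 km/h

257.7


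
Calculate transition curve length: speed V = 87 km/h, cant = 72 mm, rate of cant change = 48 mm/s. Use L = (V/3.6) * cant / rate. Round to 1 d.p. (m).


Convert speed: V = 87 / 3.6 = 24.1667 m/s
L = 24.1667 * 72 / 48
L = 1740.0 / 48
L = 36.3 m

36.3
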